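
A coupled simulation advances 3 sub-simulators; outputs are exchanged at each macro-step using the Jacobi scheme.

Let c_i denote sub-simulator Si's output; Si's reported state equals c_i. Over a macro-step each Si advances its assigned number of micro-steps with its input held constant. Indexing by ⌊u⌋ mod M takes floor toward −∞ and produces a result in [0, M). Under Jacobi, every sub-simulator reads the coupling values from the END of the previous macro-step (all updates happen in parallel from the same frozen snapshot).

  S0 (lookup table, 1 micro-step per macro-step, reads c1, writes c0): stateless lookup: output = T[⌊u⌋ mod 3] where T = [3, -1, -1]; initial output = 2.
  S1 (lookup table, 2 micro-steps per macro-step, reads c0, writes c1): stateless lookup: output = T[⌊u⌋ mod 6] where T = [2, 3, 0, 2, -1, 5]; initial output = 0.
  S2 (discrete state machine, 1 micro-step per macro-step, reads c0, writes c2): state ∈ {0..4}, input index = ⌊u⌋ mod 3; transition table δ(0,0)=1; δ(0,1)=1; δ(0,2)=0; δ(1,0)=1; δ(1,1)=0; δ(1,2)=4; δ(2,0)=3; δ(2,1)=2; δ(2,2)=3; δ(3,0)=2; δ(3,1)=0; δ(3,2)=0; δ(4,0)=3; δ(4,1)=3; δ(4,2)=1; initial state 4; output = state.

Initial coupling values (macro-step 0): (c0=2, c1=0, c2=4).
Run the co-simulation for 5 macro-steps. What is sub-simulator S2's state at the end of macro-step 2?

macro 1: S0 reads c1=0 → after 1×micro: 3; S1 reads c0=2 → after 2×micro: 0; S2 reads c0=2 → after 1×micro: 1 ⇒ (c0=3, c1=0, c2=1)
macro 2: S0 reads c1=0 → after 1×micro: 3; S1 reads c0=3 → after 2×micro: 2; S2 reads c0=3 → after 1×micro: 1 ⇒ (c0=3, c1=2, c2=1)
macro 3: S0 reads c1=2 → after 1×micro: -1; S1 reads c0=3 → after 2×micro: 2; S2 reads c0=3 → after 1×micro: 1 ⇒ (c0=-1, c1=2, c2=1)
macro 4: S0 reads c1=2 → after 1×micro: -1; S1 reads c0=-1 → after 2×micro: 5; S2 reads c0=-1 → after 1×micro: 4 ⇒ (c0=-1, c1=5, c2=4)
macro 5: S0 reads c1=5 → after 1×micro: -1; S1 reads c0=-1 → after 2×micro: 5; S2 reads c0=-1 → after 1×micro: 1 ⇒ (c0=-1, c1=5, c2=1)

S2 state at macro-step 2 = 1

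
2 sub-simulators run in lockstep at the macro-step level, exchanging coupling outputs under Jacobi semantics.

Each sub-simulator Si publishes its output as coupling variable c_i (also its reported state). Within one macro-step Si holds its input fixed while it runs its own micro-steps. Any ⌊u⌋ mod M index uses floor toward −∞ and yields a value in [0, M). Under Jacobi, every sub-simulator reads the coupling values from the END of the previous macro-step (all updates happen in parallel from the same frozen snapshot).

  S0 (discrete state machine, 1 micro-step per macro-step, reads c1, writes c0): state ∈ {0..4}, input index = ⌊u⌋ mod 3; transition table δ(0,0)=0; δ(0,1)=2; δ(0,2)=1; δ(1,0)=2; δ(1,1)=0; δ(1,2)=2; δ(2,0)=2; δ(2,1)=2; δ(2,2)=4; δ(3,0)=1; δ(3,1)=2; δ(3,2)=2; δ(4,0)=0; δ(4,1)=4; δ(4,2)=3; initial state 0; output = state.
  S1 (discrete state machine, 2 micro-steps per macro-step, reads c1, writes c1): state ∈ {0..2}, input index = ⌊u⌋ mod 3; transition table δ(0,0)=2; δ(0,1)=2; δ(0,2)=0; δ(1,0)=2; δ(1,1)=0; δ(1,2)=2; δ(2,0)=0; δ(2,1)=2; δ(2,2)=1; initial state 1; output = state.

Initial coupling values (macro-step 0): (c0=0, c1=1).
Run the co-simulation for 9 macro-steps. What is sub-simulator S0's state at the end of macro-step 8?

S0 state at macro-step 8 = 4

macro 1: S0 reads c1=1 → after 1×micro: 2; S1 reads c1=1 → after 2×micro: 2 ⇒ (c0=2, c1=2)
macro 2: S0 reads c1=2 → after 1×micro: 4; S1 reads c1=2 → after 2×micro: 2 ⇒ (c0=4, c1=2)
macro 3: S0 reads c1=2 → after 1×micro: 3; S1 reads c1=2 → after 2×micro: 2 ⇒ (c0=3, c1=2)
macro 4: S0 reads c1=2 → after 1×micro: 2; S1 reads c1=2 → after 2×micro: 2 ⇒ (c0=2, c1=2)
macro 5: S0 reads c1=2 → after 1×micro: 4; S1 reads c1=2 → after 2×micro: 2 ⇒ (c0=4, c1=2)
macro 6: S0 reads c1=2 → after 1×micro: 3; S1 reads c1=2 → after 2×micro: 2 ⇒ (c0=3, c1=2)
macro 7: S0 reads c1=2 → after 1×micro: 2; S1 reads c1=2 → after 2×micro: 2 ⇒ (c0=2, c1=2)
macro 8: S0 reads c1=2 → after 1×micro: 4; S1 reads c1=2 → after 2×micro: 2 ⇒ (c0=4, c1=2)
macro 9: S0 reads c1=2 → after 1×micro: 3; S1 reads c1=2 → after 2×micro: 2 ⇒ (c0=3, c1=2)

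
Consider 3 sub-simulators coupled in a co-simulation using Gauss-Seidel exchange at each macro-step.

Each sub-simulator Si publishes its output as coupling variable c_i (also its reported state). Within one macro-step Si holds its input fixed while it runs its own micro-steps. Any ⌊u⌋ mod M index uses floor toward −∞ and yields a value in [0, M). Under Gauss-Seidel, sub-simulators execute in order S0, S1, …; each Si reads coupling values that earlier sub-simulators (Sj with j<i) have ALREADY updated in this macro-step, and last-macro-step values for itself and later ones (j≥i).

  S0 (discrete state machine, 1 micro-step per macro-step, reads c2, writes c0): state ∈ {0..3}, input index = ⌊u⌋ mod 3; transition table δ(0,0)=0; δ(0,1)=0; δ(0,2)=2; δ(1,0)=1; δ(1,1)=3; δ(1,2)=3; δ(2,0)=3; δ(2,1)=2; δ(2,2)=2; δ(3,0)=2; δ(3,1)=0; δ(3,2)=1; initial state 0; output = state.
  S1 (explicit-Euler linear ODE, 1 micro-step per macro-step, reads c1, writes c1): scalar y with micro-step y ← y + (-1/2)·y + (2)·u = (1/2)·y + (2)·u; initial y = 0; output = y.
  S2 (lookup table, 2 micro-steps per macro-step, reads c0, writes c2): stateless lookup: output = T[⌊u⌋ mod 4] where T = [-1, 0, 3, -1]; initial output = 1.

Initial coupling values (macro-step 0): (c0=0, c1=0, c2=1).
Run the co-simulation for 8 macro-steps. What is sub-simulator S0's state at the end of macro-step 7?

macro 1: S0 reads c2=1 → after 1×micro: 0; S1 reads c1=0 → after 1×micro: 0; S2 reads c0=0 → after 2×micro: -1 ⇒ (c0=0, c1=0, c2=-1)
macro 2: S0 reads c2=-1 → after 1×micro: 2; S1 reads c1=0 → after 1×micro: 0; S2 reads c0=2 → after 2×micro: 3 ⇒ (c0=2, c1=0, c2=3)
macro 3: S0 reads c2=3 → after 1×micro: 3; S1 reads c1=0 → after 1×micro: 0; S2 reads c0=3 → after 2×micro: -1 ⇒ (c0=3, c1=0, c2=-1)
macro 4: S0 reads c2=-1 → after 1×micro: 1; S1 reads c1=0 → after 1×micro: 0; S2 reads c0=1 → after 2×micro: 0 ⇒ (c0=1, c1=0, c2=0)
macro 5: S0 reads c2=0 → after 1×micro: 1; S1 reads c1=0 → after 1×micro: 0; S2 reads c0=1 → after 2×micro: 0 ⇒ (c0=1, c1=0, c2=0)
macro 6: S0 reads c2=0 → after 1×micro: 1; S1 reads c1=0 → after 1×micro: 0; S2 reads c0=1 → after 2×micro: 0 ⇒ (c0=1, c1=0, c2=0)
macro 7: S0 reads c2=0 → after 1×micro: 1; S1 reads c1=0 → after 1×micro: 0; S2 reads c0=1 → after 2×micro: 0 ⇒ (c0=1, c1=0, c2=0)
macro 8: S0 reads c2=0 → after 1×micro: 1; S1 reads c1=0 → after 1×micro: 0; S2 reads c0=1 → after 2×micro: 0 ⇒ (c0=1, c1=0, c2=0)

S0 state at macro-step 7 = 1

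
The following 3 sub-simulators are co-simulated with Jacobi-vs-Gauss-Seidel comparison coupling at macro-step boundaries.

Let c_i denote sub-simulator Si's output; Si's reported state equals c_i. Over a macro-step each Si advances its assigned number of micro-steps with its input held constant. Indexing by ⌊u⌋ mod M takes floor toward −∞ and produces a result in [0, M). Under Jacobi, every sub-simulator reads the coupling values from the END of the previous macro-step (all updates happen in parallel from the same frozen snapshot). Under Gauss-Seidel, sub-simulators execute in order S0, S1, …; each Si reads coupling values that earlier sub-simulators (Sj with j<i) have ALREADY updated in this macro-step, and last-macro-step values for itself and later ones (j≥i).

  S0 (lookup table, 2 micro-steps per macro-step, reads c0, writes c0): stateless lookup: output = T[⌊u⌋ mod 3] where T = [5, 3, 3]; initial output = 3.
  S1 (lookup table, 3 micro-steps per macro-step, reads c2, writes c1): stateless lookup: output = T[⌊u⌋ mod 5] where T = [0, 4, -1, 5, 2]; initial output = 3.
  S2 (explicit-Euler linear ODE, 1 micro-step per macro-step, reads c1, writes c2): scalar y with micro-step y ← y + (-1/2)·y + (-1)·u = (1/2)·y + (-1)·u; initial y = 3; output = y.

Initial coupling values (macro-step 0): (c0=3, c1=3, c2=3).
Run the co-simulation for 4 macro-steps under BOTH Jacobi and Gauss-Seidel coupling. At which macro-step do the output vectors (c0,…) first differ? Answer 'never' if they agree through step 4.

first divergence at macro-step: 1

[Jacobi] macro 1: S0 reads c0=3 → after 2×micro: 5; S1 reads c2=3 → after 3×micro: 5; S2 reads c1=3 → after 1×micro: -3/2 ⇒ (c0=5, c1=5, c2=-3/2)
[Jacobi] macro 2: S0 reads c0=5 → after 2×micro: 3; S1 reads c2=-3/2 → after 3×micro: 5; S2 reads c1=5 → after 1×micro: -23/4 ⇒ (c0=3, c1=5, c2=-23/4)
[Jacobi] macro 3: S0 reads c0=3 → after 2×micro: 5; S1 reads c2=-23/4 → after 3×micro: 2; S2 reads c1=5 → after 1×micro: -63/8 ⇒ (c0=5, c1=2, c2=-63/8)
[Jacobi] macro 4: S0 reads c0=5 → after 2×micro: 3; S1 reads c2=-63/8 → after 3×micro: -1; S2 reads c1=2 → after 1×micro: -95/16 ⇒ (c0=3, c1=-1, c2=-95/16)
[Gauss-Seidel] macro 1: S0 reads c0=3 → after 2×micro: 5; S1 reads c2=3 → after 3×micro: 5; S2 reads c1=5 → after 1×micro: -7/2 ⇒ (c0=5, c1=5, c2=-7/2)
[Gauss-Seidel] macro 2: S0 reads c0=5 → after 2×micro: 3; S1 reads c2=-7/2 → after 3×micro: 4; S2 reads c1=4 → after 1×micro: -23/4 ⇒ (c0=3, c1=4, c2=-23/4)
[Gauss-Seidel] macro 3: S0 reads c0=3 → after 2×micro: 5; S1 reads c2=-23/4 → after 3×micro: 2; S2 reads c1=2 → after 1×micro: -39/8 ⇒ (c0=5, c1=2, c2=-39/8)
[Gauss-Seidel] macro 4: S0 reads c0=5 → after 2×micro: 3; S1 reads c2=-39/8 → after 3×micro: 0; S2 reads c1=0 → after 1×micro: -39/16 ⇒ (c0=3, c1=0, c2=-39/16)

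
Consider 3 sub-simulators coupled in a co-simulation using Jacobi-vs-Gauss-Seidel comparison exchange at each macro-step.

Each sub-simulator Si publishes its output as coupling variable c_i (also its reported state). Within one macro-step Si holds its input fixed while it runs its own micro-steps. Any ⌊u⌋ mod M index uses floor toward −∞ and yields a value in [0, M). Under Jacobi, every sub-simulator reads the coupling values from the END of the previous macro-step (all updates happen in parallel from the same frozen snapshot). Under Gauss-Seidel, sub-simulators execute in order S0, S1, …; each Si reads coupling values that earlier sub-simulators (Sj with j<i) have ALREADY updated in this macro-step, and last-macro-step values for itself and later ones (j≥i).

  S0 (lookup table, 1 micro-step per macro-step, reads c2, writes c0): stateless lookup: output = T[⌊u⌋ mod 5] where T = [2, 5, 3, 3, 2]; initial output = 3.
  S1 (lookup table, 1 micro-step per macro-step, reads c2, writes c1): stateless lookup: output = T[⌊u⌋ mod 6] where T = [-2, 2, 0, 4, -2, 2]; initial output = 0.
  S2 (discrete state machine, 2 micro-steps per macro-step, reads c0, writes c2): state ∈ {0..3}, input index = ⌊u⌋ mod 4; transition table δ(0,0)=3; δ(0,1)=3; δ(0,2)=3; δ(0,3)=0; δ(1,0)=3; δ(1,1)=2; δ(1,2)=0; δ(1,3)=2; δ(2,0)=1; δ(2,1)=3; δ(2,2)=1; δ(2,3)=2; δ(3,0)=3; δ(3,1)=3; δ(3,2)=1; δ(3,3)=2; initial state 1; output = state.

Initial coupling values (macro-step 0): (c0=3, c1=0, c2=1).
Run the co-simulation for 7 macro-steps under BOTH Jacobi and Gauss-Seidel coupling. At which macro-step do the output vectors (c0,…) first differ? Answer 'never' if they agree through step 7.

[Jacobi] macro 1: S0 reads c2=1 → after 1×micro: 5; S1 reads c2=1 → after 1×micro: 2; S2 reads c0=3 → after 2×micro: 2 ⇒ (c0=5, c1=2, c2=2)
[Jacobi] macro 2: S0 reads c2=2 → after 1×micro: 3; S1 reads c2=2 → after 1×micro: 0; S2 reads c0=5 → after 2×micro: 3 ⇒ (c0=3, c1=0, c2=3)
[Jacobi] macro 3: S0 reads c2=3 → after 1×micro: 3; S1 reads c2=3 → after 1×micro: 4; S2 reads c0=3 → after 2×micro: 2 ⇒ (c0=3, c1=4, c2=2)
[Jacobi] macro 4: S0 reads c2=2 → after 1×micro: 3; S1 reads c2=2 → after 1×micro: 0; S2 reads c0=3 → after 2×micro: 2 ⇒ (c0=3, c1=0, c2=2)
[Jacobi] macro 5: S0 reads c2=2 → after 1×micro: 3; S1 reads c2=2 → after 1×micro: 0; S2 reads c0=3 → after 2×micro: 2 ⇒ (c0=3, c1=0, c2=2)
[Jacobi] macro 6: S0 reads c2=2 → after 1×micro: 3; S1 reads c2=2 → after 1×micro: 0; S2 reads c0=3 → after 2×micro: 2 ⇒ (c0=3, c1=0, c2=2)
[Jacobi] macro 7: S0 reads c2=2 → after 1×micro: 3; S1 reads c2=2 → after 1×micro: 0; S2 reads c0=3 → after 2×micro: 2 ⇒ (c0=3, c1=0, c2=2)
[Gauss-Seidel] macro 1: S0 reads c2=1 → after 1×micro: 5; S1 reads c2=1 → after 1×micro: 2; S2 reads c0=5 → after 2×micro: 3 ⇒ (c0=5, c1=2, c2=3)
[Gauss-Seidel] macro 2: S0 reads c2=3 → after 1×micro: 3; S1 reads c2=3 → after 1×micro: 4; S2 reads c0=3 → after 2×micro: 2 ⇒ (c0=3, c1=4, c2=2)
[Gauss-Seidel] macro 3: S0 reads c2=2 → after 1×micro: 3; S1 reads c2=2 → after 1×micro: 0; S2 reads c0=3 → after 2×micro: 2 ⇒ (c0=3, c1=0, c2=2)
[Gauss-Seidel] macro 4: S0 reads c2=2 → after 1×micro: 3; S1 reads c2=2 → after 1×micro: 0; S2 reads c0=3 → after 2×micro: 2 ⇒ (c0=3, c1=0, c2=2)
[Gauss-Seidel] macro 5: S0 reads c2=2 → after 1×micro: 3; S1 reads c2=2 → after 1×micro: 0; S2 reads c0=3 → after 2×micro: 2 ⇒ (c0=3, c1=0, c2=2)
[Gauss-Seidel] macro 6: S0 reads c2=2 → after 1×micro: 3; S1 reads c2=2 → after 1×micro: 0; S2 reads c0=3 → after 2×micro: 2 ⇒ (c0=3, c1=0, c2=2)
[Gauss-Seidel] macro 7: S0 reads c2=2 → after 1×micro: 3; S1 reads c2=2 → after 1×micro: 0; S2 reads c0=3 → after 2×micro: 2 ⇒ (c0=3, c1=0, c2=2)

first divergence at macro-step: 1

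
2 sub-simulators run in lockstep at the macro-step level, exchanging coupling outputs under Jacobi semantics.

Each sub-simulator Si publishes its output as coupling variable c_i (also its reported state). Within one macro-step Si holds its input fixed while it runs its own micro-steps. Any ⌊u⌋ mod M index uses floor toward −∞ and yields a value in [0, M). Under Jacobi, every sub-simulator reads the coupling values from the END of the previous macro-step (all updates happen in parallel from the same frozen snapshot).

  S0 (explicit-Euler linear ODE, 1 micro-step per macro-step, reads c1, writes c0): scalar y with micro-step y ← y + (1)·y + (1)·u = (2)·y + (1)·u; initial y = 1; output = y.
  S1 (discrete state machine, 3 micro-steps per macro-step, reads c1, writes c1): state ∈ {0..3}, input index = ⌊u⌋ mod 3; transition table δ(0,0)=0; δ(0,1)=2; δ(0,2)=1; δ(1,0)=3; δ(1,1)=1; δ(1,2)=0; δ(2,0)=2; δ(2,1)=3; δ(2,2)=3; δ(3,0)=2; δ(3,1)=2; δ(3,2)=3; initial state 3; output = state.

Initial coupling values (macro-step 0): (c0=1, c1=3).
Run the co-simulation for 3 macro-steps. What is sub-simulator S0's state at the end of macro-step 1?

macro 1: S0 reads c1=3 → after 1×micro: 5; S1 reads c1=3 → after 3×micro: 2 ⇒ (c0=5, c1=2)
macro 2: S0 reads c1=2 → after 1×micro: 12; S1 reads c1=2 → after 3×micro: 3 ⇒ (c0=12, c1=3)
macro 3: S0 reads c1=3 → after 1×micro: 27; S1 reads c1=3 → after 3×micro: 2 ⇒ (c0=27, c1=2)

S0 state at macro-step 1 = 5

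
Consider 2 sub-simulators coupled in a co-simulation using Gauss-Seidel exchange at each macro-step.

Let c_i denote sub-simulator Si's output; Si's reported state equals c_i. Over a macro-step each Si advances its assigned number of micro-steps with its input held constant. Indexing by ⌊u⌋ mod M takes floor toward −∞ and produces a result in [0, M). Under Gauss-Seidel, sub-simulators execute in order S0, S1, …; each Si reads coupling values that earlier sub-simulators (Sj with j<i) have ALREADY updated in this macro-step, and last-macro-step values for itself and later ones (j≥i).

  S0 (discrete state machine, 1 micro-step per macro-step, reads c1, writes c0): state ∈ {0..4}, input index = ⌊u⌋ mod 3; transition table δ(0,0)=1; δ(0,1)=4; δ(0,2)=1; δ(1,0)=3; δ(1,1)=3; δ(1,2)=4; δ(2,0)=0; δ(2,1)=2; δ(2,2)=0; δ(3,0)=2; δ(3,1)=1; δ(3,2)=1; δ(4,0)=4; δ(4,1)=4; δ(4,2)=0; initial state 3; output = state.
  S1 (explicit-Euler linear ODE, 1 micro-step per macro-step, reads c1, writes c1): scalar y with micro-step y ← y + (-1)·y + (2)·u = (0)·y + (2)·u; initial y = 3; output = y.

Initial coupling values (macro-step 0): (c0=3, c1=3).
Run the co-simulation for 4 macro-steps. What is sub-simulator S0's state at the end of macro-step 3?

S0 state at macro-step 3 = 1

macro 1: S0 reads c1=3 → after 1×micro: 2; S1 reads c1=3 → after 1×micro: 6 ⇒ (c0=2, c1=6)
macro 2: S0 reads c1=6 → after 1×micro: 0; S1 reads c1=6 → after 1×micro: 12 ⇒ (c0=0, c1=12)
macro 3: S0 reads c1=12 → after 1×micro: 1; S1 reads c1=12 → after 1×micro: 24 ⇒ (c0=1, c1=24)
macro 4: S0 reads c1=24 → after 1×micro: 3; S1 reads c1=24 → after 1×micro: 48 ⇒ (c0=3, c1=48)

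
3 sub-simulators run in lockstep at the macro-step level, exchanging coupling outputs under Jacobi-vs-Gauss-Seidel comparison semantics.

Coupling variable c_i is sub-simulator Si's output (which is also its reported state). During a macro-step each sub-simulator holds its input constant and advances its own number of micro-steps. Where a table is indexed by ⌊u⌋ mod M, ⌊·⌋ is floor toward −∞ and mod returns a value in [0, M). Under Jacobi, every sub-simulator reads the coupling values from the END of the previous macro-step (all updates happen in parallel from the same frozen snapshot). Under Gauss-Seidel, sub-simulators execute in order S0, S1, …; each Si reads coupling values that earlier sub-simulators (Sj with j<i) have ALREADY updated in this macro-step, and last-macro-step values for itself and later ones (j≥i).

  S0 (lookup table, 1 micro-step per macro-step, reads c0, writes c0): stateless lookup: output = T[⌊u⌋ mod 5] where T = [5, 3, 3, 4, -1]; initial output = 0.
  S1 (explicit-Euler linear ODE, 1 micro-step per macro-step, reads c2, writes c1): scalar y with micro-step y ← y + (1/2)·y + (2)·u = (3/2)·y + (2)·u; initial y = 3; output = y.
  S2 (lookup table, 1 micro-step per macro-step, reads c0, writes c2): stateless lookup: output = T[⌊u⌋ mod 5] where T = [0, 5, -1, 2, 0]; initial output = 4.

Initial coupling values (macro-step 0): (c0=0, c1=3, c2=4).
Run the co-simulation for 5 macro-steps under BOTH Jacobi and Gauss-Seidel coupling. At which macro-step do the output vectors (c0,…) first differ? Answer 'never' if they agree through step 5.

first divergence at macro-step: never

[Jacobi] macro 1: S0 reads c0=0 → after 1×micro: 5; S1 reads c2=4 → after 1×micro: 25/2; S2 reads c0=0 → after 1×micro: 0 ⇒ (c0=5, c1=25/2, c2=0)
[Jacobi] macro 2: S0 reads c0=5 → after 1×micro: 5; S1 reads c2=0 → after 1×micro: 75/4; S2 reads c0=5 → after 1×micro: 0 ⇒ (c0=5, c1=75/4, c2=0)
[Jacobi] macro 3: S0 reads c0=5 → after 1×micro: 5; S1 reads c2=0 → after 1×micro: 225/8; S2 reads c0=5 → after 1×micro: 0 ⇒ (c0=5, c1=225/8, c2=0)
[Jacobi] macro 4: S0 reads c0=5 → after 1×micro: 5; S1 reads c2=0 → after 1×micro: 675/16; S2 reads c0=5 → after 1×micro: 0 ⇒ (c0=5, c1=675/16, c2=0)
[Jacobi] macro 5: S0 reads c0=5 → after 1×micro: 5; S1 reads c2=0 → after 1×micro: 2025/32; S2 reads c0=5 → after 1×micro: 0 ⇒ (c0=5, c1=2025/32, c2=0)
[Gauss-Seidel] macro 1: S0 reads c0=0 → after 1×micro: 5; S1 reads c2=4 → after 1×micro: 25/2; S2 reads c0=5 → after 1×micro: 0 ⇒ (c0=5, c1=25/2, c2=0)
[Gauss-Seidel] macro 2: S0 reads c0=5 → after 1×micro: 5; S1 reads c2=0 → after 1×micro: 75/4; S2 reads c0=5 → after 1×micro: 0 ⇒ (c0=5, c1=75/4, c2=0)
[Gauss-Seidel] macro 3: S0 reads c0=5 → after 1×micro: 5; S1 reads c2=0 → after 1×micro: 225/8; S2 reads c0=5 → after 1×micro: 0 ⇒ (c0=5, c1=225/8, c2=0)
[Gauss-Seidel] macro 4: S0 reads c0=5 → after 1×micro: 5; S1 reads c2=0 → after 1×micro: 675/16; S2 reads c0=5 → after 1×micro: 0 ⇒ (c0=5, c1=675/16, c2=0)
[Gauss-Seidel] macro 5: S0 reads c0=5 → after 1×micro: 5; S1 reads c2=0 → after 1×micro: 2025/32; S2 reads c0=5 → after 1×micro: 0 ⇒ (c0=5, c1=2025/32, c2=0)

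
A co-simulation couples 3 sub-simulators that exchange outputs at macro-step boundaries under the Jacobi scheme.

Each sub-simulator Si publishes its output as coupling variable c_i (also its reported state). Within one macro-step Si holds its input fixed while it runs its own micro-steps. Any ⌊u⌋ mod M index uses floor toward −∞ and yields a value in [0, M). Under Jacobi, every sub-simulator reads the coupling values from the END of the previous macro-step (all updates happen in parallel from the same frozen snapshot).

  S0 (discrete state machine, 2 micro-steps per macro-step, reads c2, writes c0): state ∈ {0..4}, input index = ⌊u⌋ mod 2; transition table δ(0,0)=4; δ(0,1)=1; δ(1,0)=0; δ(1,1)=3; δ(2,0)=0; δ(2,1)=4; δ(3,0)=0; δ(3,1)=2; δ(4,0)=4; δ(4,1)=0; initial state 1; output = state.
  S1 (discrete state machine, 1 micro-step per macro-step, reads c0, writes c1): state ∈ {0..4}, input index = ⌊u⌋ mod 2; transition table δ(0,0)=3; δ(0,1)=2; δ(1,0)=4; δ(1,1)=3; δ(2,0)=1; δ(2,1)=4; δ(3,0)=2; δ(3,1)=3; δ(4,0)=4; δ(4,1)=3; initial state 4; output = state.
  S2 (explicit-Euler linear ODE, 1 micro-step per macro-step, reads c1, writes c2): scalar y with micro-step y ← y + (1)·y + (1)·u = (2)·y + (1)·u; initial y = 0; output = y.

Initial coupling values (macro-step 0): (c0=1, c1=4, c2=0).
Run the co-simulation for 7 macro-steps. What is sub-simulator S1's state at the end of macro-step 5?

S1 state at macro-step 5 = 2

macro 1: S0 reads c2=0 → after 2×micro: 4; S1 reads c0=1 → after 1×micro: 3; S2 reads c1=4 → after 1×micro: 4 ⇒ (c0=4, c1=3, c2=4)
macro 2: S0 reads c2=4 → after 2×micro: 4; S1 reads c0=4 → after 1×micro: 2; S2 reads c1=3 → after 1×micro: 11 ⇒ (c0=4, c1=2, c2=11)
macro 3: S0 reads c2=11 → after 2×micro: 1; S1 reads c0=4 → after 1×micro: 1; S2 reads c1=2 → after 1×micro: 24 ⇒ (c0=1, c1=1, c2=24)
macro 4: S0 reads c2=24 → after 2×micro: 4; S1 reads c0=1 → after 1×micro: 3; S2 reads c1=1 → after 1×micro: 49 ⇒ (c0=4, c1=3, c2=49)
macro 5: S0 reads c2=49 → after 2×micro: 1; S1 reads c0=4 → after 1×micro: 2; S2 reads c1=3 → after 1×micro: 101 ⇒ (c0=1, c1=2, c2=101)
macro 6: S0 reads c2=101 → after 2×micro: 2; S1 reads c0=1 → after 1×micro: 4; S2 reads c1=2 → after 1×micro: 204 ⇒ (c0=2, c1=4, c2=204)
macro 7: S0 reads c2=204 → after 2×micro: 4; S1 reads c0=2 → after 1×micro: 4; S2 reads c1=4 → after 1×micro: 412 ⇒ (c0=4, c1=4, c2=412)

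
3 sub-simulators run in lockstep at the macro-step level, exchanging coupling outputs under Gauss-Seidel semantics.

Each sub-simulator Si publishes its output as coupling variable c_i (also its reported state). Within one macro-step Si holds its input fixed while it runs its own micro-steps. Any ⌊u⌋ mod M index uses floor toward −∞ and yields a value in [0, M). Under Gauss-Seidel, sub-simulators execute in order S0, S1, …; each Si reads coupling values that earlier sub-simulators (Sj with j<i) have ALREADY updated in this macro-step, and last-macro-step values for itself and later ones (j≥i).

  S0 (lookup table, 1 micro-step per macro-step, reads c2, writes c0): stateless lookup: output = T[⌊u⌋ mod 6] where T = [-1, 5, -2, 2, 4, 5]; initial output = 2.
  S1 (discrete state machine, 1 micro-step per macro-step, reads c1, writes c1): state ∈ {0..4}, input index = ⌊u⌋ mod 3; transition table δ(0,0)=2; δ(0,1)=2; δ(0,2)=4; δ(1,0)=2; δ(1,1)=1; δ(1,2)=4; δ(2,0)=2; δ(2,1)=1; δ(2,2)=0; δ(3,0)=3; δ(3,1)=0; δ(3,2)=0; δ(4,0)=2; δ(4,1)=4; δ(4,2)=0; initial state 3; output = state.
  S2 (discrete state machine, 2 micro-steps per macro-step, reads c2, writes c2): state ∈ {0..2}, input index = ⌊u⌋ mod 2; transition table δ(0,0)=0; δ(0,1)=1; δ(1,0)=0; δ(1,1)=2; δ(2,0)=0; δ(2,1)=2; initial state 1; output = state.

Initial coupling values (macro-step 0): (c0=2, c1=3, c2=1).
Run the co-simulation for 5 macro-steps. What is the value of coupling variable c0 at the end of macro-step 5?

macro 1: S0 reads c2=1 → after 1×micro: 5; S1 reads c1=3 → after 1×micro: 3; S2 reads c2=1 → after 2×micro: 2 ⇒ (c0=5, c1=3, c2=2)
macro 2: S0 reads c2=2 → after 1×micro: -2; S1 reads c1=3 → after 1×micro: 3; S2 reads c2=2 → after 2×micro: 0 ⇒ (c0=-2, c1=3, c2=0)
macro 3: S0 reads c2=0 → after 1×micro: -1; S1 reads c1=3 → after 1×micro: 3; S2 reads c2=0 → after 2×micro: 0 ⇒ (c0=-1, c1=3, c2=0)
macro 4: S0 reads c2=0 → after 1×micro: -1; S1 reads c1=3 → after 1×micro: 3; S2 reads c2=0 → after 2×micro: 0 ⇒ (c0=-1, c1=3, c2=0)
macro 5: S0 reads c2=0 → after 1×micro: -1; S1 reads c1=3 → after 1×micro: 3; S2 reads c2=0 → after 2×micro: 0 ⇒ (c0=-1, c1=3, c2=0)

c0 at macro-step 5 = -1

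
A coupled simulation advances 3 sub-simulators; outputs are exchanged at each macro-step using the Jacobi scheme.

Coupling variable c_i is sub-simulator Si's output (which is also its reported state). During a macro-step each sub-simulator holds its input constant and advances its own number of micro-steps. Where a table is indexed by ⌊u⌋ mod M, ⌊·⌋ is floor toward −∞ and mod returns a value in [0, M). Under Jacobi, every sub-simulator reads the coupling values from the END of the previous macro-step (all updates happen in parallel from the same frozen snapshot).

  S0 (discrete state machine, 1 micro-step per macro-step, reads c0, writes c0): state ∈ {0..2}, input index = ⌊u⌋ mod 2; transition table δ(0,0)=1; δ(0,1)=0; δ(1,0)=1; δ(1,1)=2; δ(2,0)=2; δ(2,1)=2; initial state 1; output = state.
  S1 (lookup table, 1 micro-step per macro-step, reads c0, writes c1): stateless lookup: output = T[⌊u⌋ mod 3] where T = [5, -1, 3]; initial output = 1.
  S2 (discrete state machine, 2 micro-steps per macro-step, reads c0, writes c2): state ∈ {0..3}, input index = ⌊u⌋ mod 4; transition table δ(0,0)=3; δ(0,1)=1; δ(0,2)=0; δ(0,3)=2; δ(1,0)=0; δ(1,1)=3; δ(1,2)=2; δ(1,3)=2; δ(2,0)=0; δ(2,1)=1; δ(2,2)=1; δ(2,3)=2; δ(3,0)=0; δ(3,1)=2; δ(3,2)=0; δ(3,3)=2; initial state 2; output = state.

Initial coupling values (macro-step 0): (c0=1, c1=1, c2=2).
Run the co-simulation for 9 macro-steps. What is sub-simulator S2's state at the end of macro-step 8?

macro 1: S0 reads c0=1 → after 1×micro: 2; S1 reads c0=1 → after 1×micro: -1; S2 reads c0=1 → after 2×micro: 3 ⇒ (c0=2, c1=-1, c2=3)
macro 2: S0 reads c0=2 → after 1×micro: 2; S1 reads c0=2 → after 1×micro: 3; S2 reads c0=2 → after 2×micro: 0 ⇒ (c0=2, c1=3, c2=0)
macro 3: S0 reads c0=2 → after 1×micro: 2; S1 reads c0=2 → after 1×micro: 3; S2 reads c0=2 → after 2×micro: 0 ⇒ (c0=2, c1=3, c2=0)
macro 4: S0 reads c0=2 → after 1×micro: 2; S1 reads c0=2 → after 1×micro: 3; S2 reads c0=2 → after 2×micro: 0 ⇒ (c0=2, c1=3, c2=0)
macro 5: S0 reads c0=2 → after 1×micro: 2; S1 reads c0=2 → after 1×micro: 3; S2 reads c0=2 → after 2×micro: 0 ⇒ (c0=2, c1=3, c2=0)
macro 6: S0 reads c0=2 → after 1×micro: 2; S1 reads c0=2 → after 1×micro: 3; S2 reads c0=2 → after 2×micro: 0 ⇒ (c0=2, c1=3, c2=0)
macro 7: S0 reads c0=2 → after 1×micro: 2; S1 reads c0=2 → after 1×micro: 3; S2 reads c0=2 → after 2×micro: 0 ⇒ (c0=2, c1=3, c2=0)
macro 8: S0 reads c0=2 → after 1×micro: 2; S1 reads c0=2 → after 1×micro: 3; S2 reads c0=2 → after 2×micro: 0 ⇒ (c0=2, c1=3, c2=0)
macro 9: S0 reads c0=2 → after 1×micro: 2; S1 reads c0=2 → after 1×micro: 3; S2 reads c0=2 → after 2×micro: 0 ⇒ (c0=2, c1=3, c2=0)

S2 state at macro-step 8 = 0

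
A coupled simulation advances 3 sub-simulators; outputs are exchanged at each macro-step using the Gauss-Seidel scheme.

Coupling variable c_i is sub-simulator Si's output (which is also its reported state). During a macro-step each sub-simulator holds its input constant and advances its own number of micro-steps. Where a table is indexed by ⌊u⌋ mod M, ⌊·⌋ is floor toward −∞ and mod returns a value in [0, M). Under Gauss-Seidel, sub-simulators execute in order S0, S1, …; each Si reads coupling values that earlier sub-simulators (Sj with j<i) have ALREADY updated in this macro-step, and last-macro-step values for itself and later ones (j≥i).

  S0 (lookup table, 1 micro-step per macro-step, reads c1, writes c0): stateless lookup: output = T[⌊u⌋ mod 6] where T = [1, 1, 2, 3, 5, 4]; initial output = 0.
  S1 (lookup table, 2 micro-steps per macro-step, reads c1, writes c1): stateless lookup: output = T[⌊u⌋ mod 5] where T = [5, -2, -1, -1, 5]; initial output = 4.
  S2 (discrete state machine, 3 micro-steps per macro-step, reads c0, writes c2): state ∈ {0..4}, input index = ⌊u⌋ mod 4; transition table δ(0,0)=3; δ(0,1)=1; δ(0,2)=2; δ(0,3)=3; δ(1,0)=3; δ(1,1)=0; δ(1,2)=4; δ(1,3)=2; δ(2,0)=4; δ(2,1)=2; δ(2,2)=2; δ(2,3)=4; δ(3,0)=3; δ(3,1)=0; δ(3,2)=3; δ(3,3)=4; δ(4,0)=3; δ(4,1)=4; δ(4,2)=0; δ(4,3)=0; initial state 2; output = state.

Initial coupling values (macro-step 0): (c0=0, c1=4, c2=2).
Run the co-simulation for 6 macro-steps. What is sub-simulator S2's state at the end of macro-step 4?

S2 state at macro-step 4 = 3

macro 1: S0 reads c1=4 → after 1×micro: 5; S1 reads c1=4 → after 2×micro: 5; S2 reads c0=5 → after 3×micro: 2 ⇒ (c0=5, c1=5, c2=2)
macro 2: S0 reads c1=5 → after 1×micro: 4; S1 reads c1=5 → after 2×micro: 5; S2 reads c0=4 → after 3×micro: 3 ⇒ (c0=4, c1=5, c2=3)
macro 3: S0 reads c1=5 → after 1×micro: 4; S1 reads c1=5 → after 2×micro: 5; S2 reads c0=4 → after 3×micro: 3 ⇒ (c0=4, c1=5, c2=3)
macro 4: S0 reads c1=5 → after 1×micro: 4; S1 reads c1=5 → after 2×micro: 5; S2 reads c0=4 → after 3×micro: 3 ⇒ (c0=4, c1=5, c2=3)
macro 5: S0 reads c1=5 → after 1×micro: 4; S1 reads c1=5 → after 2×micro: 5; S2 reads c0=4 → after 3×micro: 3 ⇒ (c0=4, c1=5, c2=3)
macro 6: S0 reads c1=5 → after 1×micro: 4; S1 reads c1=5 → after 2×micro: 5; S2 reads c0=4 → after 3×micro: 3 ⇒ (c0=4, c1=5, c2=3)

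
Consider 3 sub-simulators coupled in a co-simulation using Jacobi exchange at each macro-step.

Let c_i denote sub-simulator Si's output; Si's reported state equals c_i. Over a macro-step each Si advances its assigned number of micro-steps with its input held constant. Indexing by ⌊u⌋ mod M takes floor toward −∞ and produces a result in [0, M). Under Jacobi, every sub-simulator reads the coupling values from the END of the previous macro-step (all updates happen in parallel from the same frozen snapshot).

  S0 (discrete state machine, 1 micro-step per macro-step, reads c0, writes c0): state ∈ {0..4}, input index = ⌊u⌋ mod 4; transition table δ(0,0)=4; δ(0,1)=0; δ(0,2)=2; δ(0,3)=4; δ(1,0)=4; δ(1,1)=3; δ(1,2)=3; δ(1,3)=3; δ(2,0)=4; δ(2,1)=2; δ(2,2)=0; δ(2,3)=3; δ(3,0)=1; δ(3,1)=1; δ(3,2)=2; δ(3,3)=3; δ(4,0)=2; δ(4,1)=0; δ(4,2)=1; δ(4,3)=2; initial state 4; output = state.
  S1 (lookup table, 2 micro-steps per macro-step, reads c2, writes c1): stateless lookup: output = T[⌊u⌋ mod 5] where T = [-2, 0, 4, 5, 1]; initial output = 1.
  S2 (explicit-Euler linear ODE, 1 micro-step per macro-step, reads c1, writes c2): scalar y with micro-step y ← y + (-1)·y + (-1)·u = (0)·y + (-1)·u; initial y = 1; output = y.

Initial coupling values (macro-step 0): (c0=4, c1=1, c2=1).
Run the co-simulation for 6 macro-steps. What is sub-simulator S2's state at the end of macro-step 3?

S2 state at macro-step 3 = -1

macro 1: S0 reads c0=4 → after 1×micro: 2; S1 reads c2=1 → after 2×micro: 0; S2 reads c1=1 → after 1×micro: -1 ⇒ (c0=2, c1=0, c2=-1)
macro 2: S0 reads c0=2 → after 1×micro: 0; S1 reads c2=-1 → after 2×micro: 1; S2 reads c1=0 → after 1×micro: 0 ⇒ (c0=0, c1=1, c2=0)
macro 3: S0 reads c0=0 → after 1×micro: 4; S1 reads c2=0 → after 2×micro: -2; S2 reads c1=1 → after 1×micro: -1 ⇒ (c0=4, c1=-2, c2=-1)
macro 4: S0 reads c0=4 → after 1×micro: 2; S1 reads c2=-1 → after 2×micro: 1; S2 reads c1=-2 → after 1×micro: 2 ⇒ (c0=2, c1=1, c2=2)
macro 5: S0 reads c0=2 → after 1×micro: 0; S1 reads c2=2 → after 2×micro: 4; S2 reads c1=1 → after 1×micro: -1 ⇒ (c0=0, c1=4, c2=-1)
macro 6: S0 reads c0=0 → after 1×micro: 4; S1 reads c2=-1 → after 2×micro: 1; S2 reads c1=4 → after 1×micro: -4 ⇒ (c0=4, c1=1, c2=-4)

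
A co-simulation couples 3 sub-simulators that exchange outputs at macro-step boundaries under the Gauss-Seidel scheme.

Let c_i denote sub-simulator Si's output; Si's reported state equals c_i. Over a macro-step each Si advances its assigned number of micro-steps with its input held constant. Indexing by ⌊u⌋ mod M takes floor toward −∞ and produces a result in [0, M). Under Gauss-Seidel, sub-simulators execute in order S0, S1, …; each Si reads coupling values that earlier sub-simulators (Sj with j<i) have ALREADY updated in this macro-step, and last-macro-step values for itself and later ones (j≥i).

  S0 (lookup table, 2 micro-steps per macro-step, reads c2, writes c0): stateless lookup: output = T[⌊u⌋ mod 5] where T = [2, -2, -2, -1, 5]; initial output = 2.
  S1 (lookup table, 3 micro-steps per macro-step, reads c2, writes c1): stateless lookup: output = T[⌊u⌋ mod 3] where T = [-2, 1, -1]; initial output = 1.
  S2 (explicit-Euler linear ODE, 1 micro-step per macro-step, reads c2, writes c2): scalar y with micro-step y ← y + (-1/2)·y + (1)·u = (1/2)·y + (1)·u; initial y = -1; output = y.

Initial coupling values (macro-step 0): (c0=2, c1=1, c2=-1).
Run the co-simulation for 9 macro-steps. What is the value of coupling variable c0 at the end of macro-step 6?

macro 1: S0 reads c2=-1 → after 2×micro: 5; S1 reads c2=-1 → after 3×micro: -1; S2 reads c2=-1 → after 1×micro: -3/2 ⇒ (c0=5, c1=-1, c2=-3/2)
macro 2: S0 reads c2=-3/2 → after 2×micro: -1; S1 reads c2=-3/2 → after 3×micro: 1; S2 reads c2=-3/2 → after 1×micro: -9/4 ⇒ (c0=-1, c1=1, c2=-9/4)
macro 3: S0 reads c2=-9/4 → after 2×micro: -2; S1 reads c2=-9/4 → after 3×micro: -2; S2 reads c2=-9/4 → after 1×micro: -27/8 ⇒ (c0=-2, c1=-2, c2=-27/8)
macro 4: S0 reads c2=-27/8 → after 2×micro: -2; S1 reads c2=-27/8 → after 3×micro: -1; S2 reads c2=-27/8 → after 1×micro: -81/16 ⇒ (c0=-2, c1=-1, c2=-81/16)
macro 5: S0 reads c2=-81/16 → after 2×micro: 5; S1 reads c2=-81/16 → after 3×micro: -2; S2 reads c2=-81/16 → after 1×micro: -243/32 ⇒ (c0=5, c1=-2, c2=-243/32)
macro 6: S0 reads c2=-243/32 → after 2×micro: -2; S1 reads c2=-243/32 → after 3×micro: 1; S2 reads c2=-243/32 → after 1×micro: -729/64 ⇒ (c0=-2, c1=1, c2=-729/64)
macro 7: S0 reads c2=-729/64 → after 2×micro: -1; S1 reads c2=-729/64 → after 3×micro: -2; S2 reads c2=-729/64 → after 1×micro: -2187/128 ⇒ (c0=-1, c1=-2, c2=-2187/128)
macro 8: S0 reads c2=-2187/128 → after 2×micro: -2; S1 reads c2=-2187/128 → after 3×micro: -2; S2 reads c2=-2187/128 → after 1×micro: -6561/256 ⇒ (c0=-2, c1=-2, c2=-6561/256)
macro 9: S0 reads c2=-6561/256 → after 2×micro: 5; S1 reads c2=-6561/256 → after 3×micro: 1; S2 reads c2=-6561/256 → after 1×micro: -19683/512 ⇒ (c0=5, c1=1, c2=-19683/512)

c0 at macro-step 6 = -2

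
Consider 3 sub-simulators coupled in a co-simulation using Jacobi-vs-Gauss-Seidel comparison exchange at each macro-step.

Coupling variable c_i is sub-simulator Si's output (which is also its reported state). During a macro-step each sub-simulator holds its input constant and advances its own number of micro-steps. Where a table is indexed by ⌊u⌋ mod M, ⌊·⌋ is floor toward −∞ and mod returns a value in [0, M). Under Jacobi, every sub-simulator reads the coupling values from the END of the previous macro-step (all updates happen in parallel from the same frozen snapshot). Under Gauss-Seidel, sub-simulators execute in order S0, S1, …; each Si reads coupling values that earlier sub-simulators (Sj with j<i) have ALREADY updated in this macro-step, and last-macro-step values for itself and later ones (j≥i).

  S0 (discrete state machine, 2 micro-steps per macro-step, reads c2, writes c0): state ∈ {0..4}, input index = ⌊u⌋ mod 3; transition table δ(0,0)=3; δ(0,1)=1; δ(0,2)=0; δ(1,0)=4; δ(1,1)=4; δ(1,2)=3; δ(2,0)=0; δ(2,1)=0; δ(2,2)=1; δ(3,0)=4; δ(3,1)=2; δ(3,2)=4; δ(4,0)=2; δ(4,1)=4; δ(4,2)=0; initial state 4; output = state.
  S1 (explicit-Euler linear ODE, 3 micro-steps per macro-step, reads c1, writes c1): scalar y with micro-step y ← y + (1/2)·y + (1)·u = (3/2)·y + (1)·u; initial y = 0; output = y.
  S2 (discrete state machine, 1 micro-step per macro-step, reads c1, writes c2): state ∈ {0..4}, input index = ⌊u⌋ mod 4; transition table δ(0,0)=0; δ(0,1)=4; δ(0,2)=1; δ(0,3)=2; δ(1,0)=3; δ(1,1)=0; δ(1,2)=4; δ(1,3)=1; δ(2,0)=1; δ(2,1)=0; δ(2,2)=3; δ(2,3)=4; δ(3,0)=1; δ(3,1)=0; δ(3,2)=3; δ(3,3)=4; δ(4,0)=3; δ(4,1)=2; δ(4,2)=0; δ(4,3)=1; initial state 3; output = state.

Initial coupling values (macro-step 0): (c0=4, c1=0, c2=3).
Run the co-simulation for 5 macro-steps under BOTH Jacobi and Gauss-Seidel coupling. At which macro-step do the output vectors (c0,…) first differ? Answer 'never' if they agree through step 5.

first divergence at macro-step: never

[Jacobi] macro 1: S0 reads c2=3 → after 2×micro: 0; S1 reads c1=0 → after 3×micro: 0; S2 reads c1=0 → after 1×micro: 1 ⇒ (c0=0, c1=0, c2=1)
[Jacobi] macro 2: S0 reads c2=1 → after 2×micro: 4; S1 reads c1=0 → after 3×micro: 0; S2 reads c1=0 → after 1×micro: 3 ⇒ (c0=4, c1=0, c2=3)
[Jacobi] macro 3: S0 reads c2=3 → after 2×micro: 0; S1 reads c1=0 → after 3×micro: 0; S2 reads c1=0 → after 1×micro: 1 ⇒ (c0=0, c1=0, c2=1)
[Jacobi] macro 4: S0 reads c2=1 → after 2×micro: 4; S1 reads c1=0 → after 3×micro: 0; S2 reads c1=0 → after 1×micro: 3 ⇒ (c0=4, c1=0, c2=3)
[Jacobi] macro 5: S0 reads c2=3 → after 2×micro: 0; S1 reads c1=0 → after 3×micro: 0; S2 reads c1=0 → after 1×micro: 1 ⇒ (c0=0, c1=0, c2=1)
[Gauss-Seidel] macro 1: S0 reads c2=3 → after 2×micro: 0; S1 reads c1=0 → after 3×micro: 0; S2 reads c1=0 → after 1×micro: 1 ⇒ (c0=0, c1=0, c2=1)
[Gauss-Seidel] macro 2: S0 reads c2=1 → after 2×micro: 4; S1 reads c1=0 → after 3×micro: 0; S2 reads c1=0 → after 1×micro: 3 ⇒ (c0=4, c1=0, c2=3)
[Gauss-Seidel] macro 3: S0 reads c2=3 → after 2×micro: 0; S1 reads c1=0 → after 3×micro: 0; S2 reads c1=0 → after 1×micro: 1 ⇒ (c0=0, c1=0, c2=1)
[Gauss-Seidel] macro 4: S0 reads c2=1 → after 2×micro: 4; S1 reads c1=0 → after 3×micro: 0; S2 reads c1=0 → after 1×micro: 3 ⇒ (c0=4, c1=0, c2=3)
[Gauss-Seidel] macro 5: S0 reads c2=3 → after 2×micro: 0; S1 reads c1=0 → after 3×micro: 0; S2 reads c1=0 → after 1×micro: 1 ⇒ (c0=0, c1=0, c2=1)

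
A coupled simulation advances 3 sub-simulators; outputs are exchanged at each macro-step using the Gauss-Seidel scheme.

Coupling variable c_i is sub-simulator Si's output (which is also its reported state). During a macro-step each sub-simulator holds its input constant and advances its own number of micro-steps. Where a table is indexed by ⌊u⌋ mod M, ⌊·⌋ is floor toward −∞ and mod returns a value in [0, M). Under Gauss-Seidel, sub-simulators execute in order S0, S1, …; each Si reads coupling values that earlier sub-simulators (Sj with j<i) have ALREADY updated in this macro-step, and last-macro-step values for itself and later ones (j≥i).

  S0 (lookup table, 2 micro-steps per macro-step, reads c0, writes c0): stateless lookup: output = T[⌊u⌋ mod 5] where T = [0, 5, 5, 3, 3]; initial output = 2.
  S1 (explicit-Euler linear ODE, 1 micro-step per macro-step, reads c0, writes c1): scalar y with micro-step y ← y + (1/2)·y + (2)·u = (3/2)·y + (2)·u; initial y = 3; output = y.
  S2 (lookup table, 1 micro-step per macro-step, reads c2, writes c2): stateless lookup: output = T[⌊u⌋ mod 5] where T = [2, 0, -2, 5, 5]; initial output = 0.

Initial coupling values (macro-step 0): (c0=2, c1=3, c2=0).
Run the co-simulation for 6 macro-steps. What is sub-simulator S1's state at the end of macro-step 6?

macro 1: S0 reads c0=2 → after 2×micro: 5; S1 reads c0=5 → after 1×micro: 29/2; S2 reads c2=0 → after 1×micro: 2 ⇒ (c0=5, c1=29/2, c2=2)
macro 2: S0 reads c0=5 → after 2×micro: 0; S1 reads c0=0 → after 1×micro: 87/4; S2 reads c2=2 → after 1×micro: -2 ⇒ (c0=0, c1=87/4, c2=-2)
macro 3: S0 reads c0=0 → after 2×micro: 0; S1 reads c0=0 → after 1×micro: 261/8; S2 reads c2=-2 → after 1×micro: 5 ⇒ (c0=0, c1=261/8, c2=5)
macro 4: S0 reads c0=0 → after 2×micro: 0; S1 reads c0=0 → after 1×micro: 783/16; S2 reads c2=5 → after 1×micro: 2 ⇒ (c0=0, c1=783/16, c2=2)
macro 5: S0 reads c0=0 → after 2×micro: 0; S1 reads c0=0 → after 1×micro: 2349/32; S2 reads c2=2 → after 1×micro: -2 ⇒ (c0=0, c1=2349/32, c2=-2)
macro 6: S0 reads c0=0 → after 2×micro: 0; S1 reads c0=0 → after 1×micro: 7047/64; S2 reads c2=-2 → after 1×micro: 5 ⇒ (c0=0, c1=7047/64, c2=5)

S1 state at macro-step 6 = 7047/64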